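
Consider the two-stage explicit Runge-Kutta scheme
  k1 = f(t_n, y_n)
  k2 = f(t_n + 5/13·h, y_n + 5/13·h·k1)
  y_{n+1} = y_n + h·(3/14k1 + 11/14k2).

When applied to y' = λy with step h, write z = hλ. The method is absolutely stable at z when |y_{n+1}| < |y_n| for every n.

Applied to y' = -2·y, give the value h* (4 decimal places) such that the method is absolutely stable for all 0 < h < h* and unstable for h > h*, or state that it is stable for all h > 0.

Set f=λy, z=hλ:
  k1=λy_n ⇒ h·k1=z·y_n;  k2=λ(1+5/13z)y_n ⇒ h·k2=z(1+5/13z)y_n
  y_{n+1}/y_n = 1 + 3/14z + 11/14z(1+5/13z) = 1 + z + 55/182z²
  ⇒ R(z) = 1 + z + 55/182z².

Need |R(x)|<1, x<0.
x=-0.67: |R|=0.4657
R=1: x+55/182x²=0 ⇒ x=−182/55=-3.3091; min R=1−1/(4·55/182)=0.1727>−1
Confirm numerically:
  x=-2.604: |R|=0.44515 <1
  x=-2.533: |R|=0.40593 <1
  x=-1.618: |R|=0.17313 <1
  x=-3.880: |R|=1.66941 >1
  x=-3.471: |R|=1.16983 >1
  x=-3.339: |R|=1.03018 >1
So |R|<1 on (-3.3091, 0).

(-3.3091,0); λ=-2 ⇒ h* = (182/55)/2 = 1.6545.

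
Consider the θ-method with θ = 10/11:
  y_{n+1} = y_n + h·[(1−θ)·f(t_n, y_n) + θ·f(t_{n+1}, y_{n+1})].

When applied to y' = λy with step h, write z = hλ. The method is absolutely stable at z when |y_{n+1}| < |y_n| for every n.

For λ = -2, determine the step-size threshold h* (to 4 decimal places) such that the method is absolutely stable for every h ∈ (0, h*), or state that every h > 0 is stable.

(−∞, 0) — no finite endpoint. Any h>0 works for λ=-2.

Test eqn y'=λy, z=hλ:
  y_{n+1} = y_n + z·[1/11·y_n + 10/11·y_{n+1}] ⇒ (1 − 10/11z)y_{n+1} = (1 + 1/11z)y_n
  ⇒ R(z) = (1 + 1/11z)/(1 − 10/11z).

Solve |R(x)|<1 on ℝ⁻.
x=-1.04: |R|=0.4654
x=-2: |R|=0.2903
x=-10: |R|=0.0090
x=-100: |R|=0.0880
θ=10/11≥1/2 ⇒ |1+1/11x|<|1−10/11x| ∀x<0 ⇒ interval (−∞,0).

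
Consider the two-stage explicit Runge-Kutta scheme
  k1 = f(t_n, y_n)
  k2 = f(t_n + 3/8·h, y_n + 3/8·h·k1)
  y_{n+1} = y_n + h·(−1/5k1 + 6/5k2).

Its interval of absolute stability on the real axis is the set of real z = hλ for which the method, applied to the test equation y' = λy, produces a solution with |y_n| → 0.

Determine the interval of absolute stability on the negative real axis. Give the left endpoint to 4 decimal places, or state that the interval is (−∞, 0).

(-2.2222, 0).

Set f=λy, z=hλ:
  k1=λy_n ⇒ h·k1=z·y_n;  k2=λ(1+3/8z)y_n ⇒ h·k2=z(1+3/8z)y_n
  y_{n+1}/y_n = 1 − 1/5z + 6/5z(1+3/8z) = 1 + z + 9/20z²
  ⇒ R(z) = 1 + z + 9/20z².

Boundary: |R(x)|=1, x<0.
x=-0.87: |R|=0.4706
R=1: x+9/20x²=0 ⇒ x=−20/9=-2.2222; min R=1−1/(4·9/20)=0.4444>−1
Confirm numerically:
  x=-1.922: |R|=0.74034 <1
  x=-1.198: |R|=0.44784 <1
  x=-1.105: |R|=0.44446 <1
  x=-2.508: |R|=1.32253 >1
  x=-2.257: |R|=1.03532 >1
So |R|<1 on (-2.2222, 0).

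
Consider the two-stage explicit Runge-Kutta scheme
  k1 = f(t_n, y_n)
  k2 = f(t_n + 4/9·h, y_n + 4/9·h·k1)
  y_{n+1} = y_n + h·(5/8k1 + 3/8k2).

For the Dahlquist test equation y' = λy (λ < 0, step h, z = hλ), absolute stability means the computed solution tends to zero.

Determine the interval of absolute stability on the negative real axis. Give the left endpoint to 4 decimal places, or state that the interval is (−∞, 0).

On y'=λy, z=hλ:
  k1=λy_n ⇒ h·k1=z·y_n;  k2=λ(1+4/9z)y_n ⇒ h·k2=z(1+4/9z)y_n
  y_{n+1}/y_n = 1 + 5/8z + 3/8z(1+4/9z) = 1 + z + 1/6z²
  ⇒ R(z) = 1 + z + 1/6z².

Solve |R(x)|<1 on ℝ⁻.
x=-1.55: |R|=0.1496
R=1: x+1/6x²=0 ⇒ x=−6=-6.0000; min R=1−1/(4·1/6)=-0.5000>−1
Confirm numerically:
  x=-5.796: |R|=0.80294 <1
  x=-3.447: |R|=0.46670 <1
  x=-2.425: |R|=0.44490 <1
  x=-2.404: |R|=0.44080 <1
  x=-6.453: |R|=1.48720 >1
  x=-6.232: |R|=1.24097 >1
  x=-6.202: |R|=1.20880 >1
So |R|<1 on (-6.0000, 0).

(-6.0000, 0).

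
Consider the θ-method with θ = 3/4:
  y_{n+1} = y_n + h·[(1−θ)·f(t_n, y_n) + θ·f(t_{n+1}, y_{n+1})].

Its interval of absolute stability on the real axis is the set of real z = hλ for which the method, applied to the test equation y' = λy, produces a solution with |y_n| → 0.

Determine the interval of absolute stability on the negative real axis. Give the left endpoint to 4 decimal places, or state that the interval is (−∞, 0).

interval (−∞, 0).

With y'=λy (z=hλ):
  y_{n+1} = y_n + z·[1/4·y_n + 3/4·y_{n+1}] ⇒ (1 − 3/4z)y_{n+1} = (1 + 1/4z)y_n
  so R(z) = (1 + 1/4z)/(1 − 3/4z).

Need |R(x)|<1, x<0.
x=-1.77: |R|=0.2395
x=-2: |R|=0.2000
x=-10: |R|=0.1765
x=-100: |R|=0.3158
θ=3/4≥1/2 ⇒ |1+1/4x|<|1−3/4x| ∀x<0 ⇒ unbounded interval.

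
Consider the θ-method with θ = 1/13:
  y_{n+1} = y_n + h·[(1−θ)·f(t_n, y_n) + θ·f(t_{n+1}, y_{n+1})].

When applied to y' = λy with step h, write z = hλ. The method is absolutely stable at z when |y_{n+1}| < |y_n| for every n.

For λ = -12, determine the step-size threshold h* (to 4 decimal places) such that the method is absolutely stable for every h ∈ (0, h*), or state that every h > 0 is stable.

With y'=λy (z=hλ):
  y_{n+1} = y_n + z·[12/13·y_n + 1/13·y_{n+1}] ⇒ (1 − 1/13z)y_{n+1} = (1 + 12/13z)y_n
  Hence R(z) = (1 + 12/13z)/(1 − 1/13z).

Need |R(x)|<1, x<0.
x=-1.38: |R|=0.2476
R=−1: 1+12/13x = −1+1/13x ⇒ -11/13x=2 ⇒ x=2/(-11/13)=-2.3636
Confirm numerically:
  x=-2.263: |R|=0.92747 <1
  x=-1.451: |R|=0.30531 <1
  x=-1.264: |R|=0.15199 <1
  x=-2.843: |R|=1.33283 >1
  x=-2.650: |R|=1.20128 >1
So |R|<1 on (-2.3636, 0).

(-2.3636,0); λ=-12 ⇒ h* = (26/11)/12 = 0.1970.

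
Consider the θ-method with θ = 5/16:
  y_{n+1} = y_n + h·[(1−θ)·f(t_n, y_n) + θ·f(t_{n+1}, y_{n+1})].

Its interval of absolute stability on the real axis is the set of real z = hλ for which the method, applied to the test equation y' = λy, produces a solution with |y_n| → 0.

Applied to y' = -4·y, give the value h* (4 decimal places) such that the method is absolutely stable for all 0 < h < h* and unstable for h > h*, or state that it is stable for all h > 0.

On y'=λy, z=hλ:
  y_{n+1} = y_n + z·[11/16·y_n + 5/16·y_{n+1}] ⇒ (1 − 5/16z)y_{n+1} = (1 + 11/16z)y_n
  Hence R(z) = (1 + 11/16z)/(1 − 5/16z).

Boundary: |R(x)|=1, x<0.
x=-1.11: |R|=0.1759
R=−1: 1+11/16x = −1+5/16x ⇒ -3/8x=2 ⇒ x=2/(-3/8)=-5.3333
Confirm numerically:
  x=-4.966: |R|=0.94602 <1
  x=-4.001: |R|=0.77798 <1
  x=-3.741: |R|=0.72471 <1
  x=-5.899: |R|=1.07460 >1
  x=-5.739: |R|=1.05446 >1
  x=-5.677: |R|=1.04646 >1
Interval (-5.3333, 0).

(-5.3333,0); λ=-4 ⇒ h* = (16/3)/4 = 1.3333.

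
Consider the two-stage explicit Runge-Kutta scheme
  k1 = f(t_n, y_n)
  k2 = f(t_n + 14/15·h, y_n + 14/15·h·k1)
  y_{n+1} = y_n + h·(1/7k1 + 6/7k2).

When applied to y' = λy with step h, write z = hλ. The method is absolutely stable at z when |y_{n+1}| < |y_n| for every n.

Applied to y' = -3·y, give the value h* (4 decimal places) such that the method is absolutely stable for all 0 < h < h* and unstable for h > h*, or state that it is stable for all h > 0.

(-1.2500,0); λ=-3 ⇒ h* = (5/4)/3 = 0.4167.

With y'=λy (z=hλ):
  k1=λy_n ⇒ h·k1=z·y_n;  k2=λ(1+14/15z)y_n ⇒ h·k2=z(1+14/15z)y_n
  y_{n+1}/y_n = 1 + 1/7z + 6/7z(1+14/15z) = 1 + z + 4/5z²
  Hence R(z) = 1 + z + 4/5z².

Find x<0 with |R(x)|<1.
x=-1.31: |R|=1.0629
R=1: x+4/5x²=0 ⇒ x=−5/4=-1.2500; min R=1−1/(4·4/5)=0.6875>−1
Confirm numerically:
  x=-1.114: |R|=0.87880 <1
  x=-0.961: |R|=0.77782 <1
  x=-0.870: |R|=0.73552 <1
  x=-0.735: |R|=0.69718 <1
  x=-1.596: |R|=1.44177 >1
  x=-1.573: |R|=1.40646 >1
Stable set (-1.2500, 0).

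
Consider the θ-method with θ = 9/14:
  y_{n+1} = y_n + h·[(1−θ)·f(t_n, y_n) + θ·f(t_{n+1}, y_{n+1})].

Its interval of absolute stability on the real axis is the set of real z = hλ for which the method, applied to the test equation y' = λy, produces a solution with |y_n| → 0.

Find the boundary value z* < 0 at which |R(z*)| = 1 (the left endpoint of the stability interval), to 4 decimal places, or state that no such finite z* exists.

interval (−∞, 0).

On y'=λy, z=hλ:
  y_{n+1} = y_n + z·[5/14·y_n + 9/14·y_{n+1}] ⇒ (1 − 9/14z)y_{n+1} = (1 + 5/14z)y_n
  Hence R(z) = (1 + 5/14z)/(1 − 9/14z).

Need |R(x)|<1, x<0.
x=-0.83: |R|=0.4588
x=-2: |R|=0.1250
x=-10: |R|=0.3462
x=-100: |R|=0.5317
θ=9/14≥1/2 ⇒ |1+5/14x|<|1−9/14x| ∀x<0 ⇒ stable on all of ℝ⁻.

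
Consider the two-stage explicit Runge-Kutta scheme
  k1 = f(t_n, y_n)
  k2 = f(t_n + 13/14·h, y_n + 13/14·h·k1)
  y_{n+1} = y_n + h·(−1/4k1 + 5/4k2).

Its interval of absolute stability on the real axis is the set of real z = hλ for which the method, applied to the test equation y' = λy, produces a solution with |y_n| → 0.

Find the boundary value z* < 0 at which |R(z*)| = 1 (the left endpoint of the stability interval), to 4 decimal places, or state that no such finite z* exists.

left endpoint -0.8615.

On y'=λy, z=hλ:
  k1=λy_n ⇒ h·k1=z·y_n;  k2=λ(1+13/14z)y_n ⇒ h·k2=z(1+13/14z)y_n
  y_{n+1}/y_n = 1 − 1/4z + 5/4z(1+13/14z) = 1 + z + 65/56z²
  Hence R(z) = 1 + z + 65/56z².

Boundary: |R(x)|=1, x<0.
x=-0.82: |R|=0.9605
R=1: x+65/56x²=0 ⇒ x=−56/65=-0.8615; min R=1−1/(4·65/56)=0.7846>−1
Confirm numerically:
  x=-0.636: |R|=0.83350 <1
  x=-0.620: |R|=0.82618 <1
  x=-0.511: |R|=0.79209 <1
  x=-1.374: |R|=1.81728 >1
  x=-1.102: |R|=1.30758 >1
Interval (-0.8615, 0).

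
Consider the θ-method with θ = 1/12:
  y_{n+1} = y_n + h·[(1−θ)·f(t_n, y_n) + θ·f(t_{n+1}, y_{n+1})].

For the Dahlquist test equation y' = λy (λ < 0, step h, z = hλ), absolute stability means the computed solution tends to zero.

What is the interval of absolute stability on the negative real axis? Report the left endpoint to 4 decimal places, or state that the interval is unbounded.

With y'=λy (z=hλ):
  y_{n+1} = y_n + z·[11/12·y_n + 1/12·y_{n+1}] ⇒ (1 − 1/12z)y_{n+1} = (1 + 11/12z)y_n
  ⇒ R(z) = (1 + 11/12z)/(1 − 1/12z).

Need |R(x)|<1, x<0.
x=-0.9: |R|=0.1628
R=−1: 1+11/12x = −1+1/12x ⇒ -5/6x=2 ⇒ x=2/(-5/6)=-2.4000
Confirm numerically:
  x=-2.364: |R|=0.97494 <1
  x=-1.936: |R|=0.66705 <1
  x=-1.509: |R|=0.34044 <1
  x=-2.816: |R|=1.28078 >1
  x=-2.670: |R|=1.18405 >1
So |R|<1 on (-2.4000, 0).

z∈(-2.4000,0).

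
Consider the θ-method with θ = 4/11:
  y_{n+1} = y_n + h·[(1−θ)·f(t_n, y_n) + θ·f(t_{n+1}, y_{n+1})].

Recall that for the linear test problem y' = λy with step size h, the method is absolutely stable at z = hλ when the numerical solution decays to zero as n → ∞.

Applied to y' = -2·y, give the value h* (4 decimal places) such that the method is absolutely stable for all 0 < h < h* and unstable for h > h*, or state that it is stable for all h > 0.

(-7.3333,0); λ=-2 ⇒ h* = (22/3)/2 = 3.6667.

On y'=λy, z=hλ:
  y_{n+1} = y_n + z·[7/11·y_n + 4/11·y_{n+1}] ⇒ (1 − 4/11z)y_{n+1} = (1 + 7/11z)y_n
  ⇒ R(z) = (1 + 7/11z)/(1 − 4/11z).

Boundary: |R(x)|=1, x<0.
x=-1.46: |R|=0.0463
R=−1: 1+7/11x = −1+4/11x ⇒ -3/11x=2 ⇒ x=2/(-3/11)=-7.3333
Confirm numerically:
  x=-6.935: |R|=0.96915 <1
  x=-6.548: |R|=0.93665 <1
  x=-5.911: |R|=0.87683 <1
  x=-5.700: |R|=0.85503 <1
  x=-7.731: |R|=1.02846 >1
  x=-7.724: |R|=1.02797 >1
So |R|<1 on (-7.3333, 0).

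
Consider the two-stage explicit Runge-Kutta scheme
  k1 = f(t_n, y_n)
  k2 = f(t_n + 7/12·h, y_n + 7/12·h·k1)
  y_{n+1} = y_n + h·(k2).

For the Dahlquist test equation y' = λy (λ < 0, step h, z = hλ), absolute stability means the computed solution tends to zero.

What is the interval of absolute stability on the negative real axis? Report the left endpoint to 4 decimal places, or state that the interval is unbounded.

(-1.7143, 0).

With y'=λy (z=hλ):
  k1=λy_n ⇒ h·k1=z·y_n;  k2=λ(1+7/12z)y_n ⇒ h·k2=z(1+7/12z)y_n
  y_{n+1}/y_n = 1 + z(1+7/12z) = 1 + z + 7/12z²
  R(z) = 1 + z + 7/12z².

Solve |R(x)|<1 on ℝ⁻.
x=-1.34: |R|=0.7074
R=1: x+7/12x²=0 ⇒ x=−12/7=-1.7143; min R=1−1/(4·7/12)=0.5714>−1
Confirm numerically:
  x=-1.526: |R|=0.83239 <1
  x=-1.204: |R|=0.64161 <1
  x=-1.097: |R|=0.60499 <1
  x=-0.756: |R|=0.57740 <1
  x=-2.278: |R|=1.74908 >1
  x=-2.075: |R|=1.43661 >1
  x=-1.900: |R|=1.20583 >1
So |R|<1 on (-1.7143, 0).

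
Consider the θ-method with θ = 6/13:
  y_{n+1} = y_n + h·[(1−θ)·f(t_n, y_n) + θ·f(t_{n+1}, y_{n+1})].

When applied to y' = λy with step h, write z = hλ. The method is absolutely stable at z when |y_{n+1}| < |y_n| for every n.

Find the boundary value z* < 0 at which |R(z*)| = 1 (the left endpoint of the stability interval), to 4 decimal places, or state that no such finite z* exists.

left endpoint -26.0000.

With y'=λy (z=hλ):
  y_{n+1} = y_n + z·[7/13·y_n + 6/13·y_{n+1}] ⇒ (1 − 6/13z)y_{n+1} = (1 + 7/13z)y_n
  Hence R(z) = (1 + 7/13z)/(1 − 6/13z).

Find x<0 with |R(x)|<1.
x=-0.76: |R|=0.4374
R=−1: 1+7/13x = −1+6/13x ⇒ -1/13x=2 ⇒ x=2/(-1/13)=-26.0000
Confirm numerically:
  x=-25.061: |R|=0.99425 <1
  x=-15.484: |R|=0.90070 <1
  x=-13.188: |R|=0.86093 <1
  x=-26.555: |R|=1.00322 >1
  x=-26.198: |R|=1.00116 >1
Interval (-26.0000, 0).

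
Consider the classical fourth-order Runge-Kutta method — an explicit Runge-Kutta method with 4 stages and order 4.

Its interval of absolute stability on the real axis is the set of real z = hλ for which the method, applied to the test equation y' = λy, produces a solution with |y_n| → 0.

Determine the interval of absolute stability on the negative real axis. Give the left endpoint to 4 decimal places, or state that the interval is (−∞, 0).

Test eqn y'=λy, z=hλ:
  order 4, 4-stage ⇒ R(z)=1+z+z^2/2+z^3/6+z^4/24
  (e.g. R(-1.34)=0.29112, |R|=0.29112)

Solve |R(x)|<1 on ℝ⁻.
x=-1.34: |R|=0.2911
|R(-1.32)|=0.2944 |R(-1.25)|=0.3075 |R(-0.58)|=0.5604
Bisect:
  x_lo=-3.6757 |R|=3.4084  x_hi=-0.2423 |R|=0.7848
  mid=-1.95896 |R|=0.32049 →hi
  mid=-2.81731 |R|=1.04935 →lo
  mid=-2.38814 |R|=0.54873 →hi
  mid=-2.60272 |R|=0.75787 →hi
  mid=-2.71002 |R|=0.89231 →hi
  mid=-2.76366 |R|=0.96788 →hi
  mid=-2.79049 |R|=1.00786 →lo
  ...
  [-2.78546,-2.78525] ⇒ x*=-2.7853
Interval (-2.7853, 0).

(-2.7853, 0).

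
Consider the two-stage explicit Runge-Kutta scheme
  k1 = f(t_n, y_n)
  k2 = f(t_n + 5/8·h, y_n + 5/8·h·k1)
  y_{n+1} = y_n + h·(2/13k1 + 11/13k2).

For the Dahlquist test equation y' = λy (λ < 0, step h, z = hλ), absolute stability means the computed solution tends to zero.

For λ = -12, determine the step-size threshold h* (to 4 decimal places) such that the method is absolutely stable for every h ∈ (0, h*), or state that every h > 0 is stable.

Test eqn y'=λy, z=hλ:
  k1=λy_n ⇒ h·k1=z·y_n;  k2=λ(1+5/8z)y_n ⇒ h·k2=z(1+5/8z)y_n
  y_{n+1}/y_n = 1 + 2/13z + 11/13z(1+5/8z) = 1 + z + 55/104z²
  R(z) = 1 + z + 55/104z².

Solve |R(x)|<1 on ℝ⁻.
x=-1.24: |R|=0.5732
R=1: x+55/104x²=0 ⇒ x=−104/55=-1.8909; min R=1−1/(4·55/104)=0.5273>−1
Confirm numerically:
  x=-1.364: |R|=0.61992 <1
  x=-1.220: |R|=0.56713 <1
  x=-0.876: |R|=0.52982 <1
  x=-0.835: |R|=0.53372 <1
  x=-2.397: |R|=1.64154 >1
  x=-1.939: |R|=1.04931 >1
So |R|<1 on (-1.8909, 0).

(-1.8909,0); λ=-12 ⇒ h* = (104/55)/12 = 0.1576.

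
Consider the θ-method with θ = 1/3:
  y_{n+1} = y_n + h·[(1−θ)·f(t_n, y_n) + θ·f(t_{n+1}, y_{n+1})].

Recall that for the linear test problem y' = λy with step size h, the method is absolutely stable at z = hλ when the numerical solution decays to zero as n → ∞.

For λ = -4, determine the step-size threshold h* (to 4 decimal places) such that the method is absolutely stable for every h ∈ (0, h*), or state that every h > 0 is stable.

Test eqn y'=λy, z=hλ:
  y_{n+1} = y_n + z·[2/3·y_n + 1/3·y_{n+1}] ⇒ (1 − 1/3z)y_{n+1} = (1 + 2/3z)y_n
  so R(z) = (1 + 2/3z)/(1 − 1/3z).

Need |R(x)|<1, x<0.
x=-1.2: |R|=0.1429
R=−1: 1+2/3x = −1+1/3x ⇒ -1/3x=2 ⇒ x=2/(-1/3)=-6.0000
Confirm numerically:
  x=-5.882: |R|=0.98671 <1
  x=-5.264: |R|=0.91094 <1
  x=-4.754: |R|=0.83931 <1
  x=-3.988: |R|=0.71208 <1
  x=-6.436: |R|=1.04621 >1
  x=-6.273: |R|=1.02944 >1
Stable set (-6.0000, 0).

(-6.0000,0); λ=-4 ⇒ h* = (6)/4 = 1.5000.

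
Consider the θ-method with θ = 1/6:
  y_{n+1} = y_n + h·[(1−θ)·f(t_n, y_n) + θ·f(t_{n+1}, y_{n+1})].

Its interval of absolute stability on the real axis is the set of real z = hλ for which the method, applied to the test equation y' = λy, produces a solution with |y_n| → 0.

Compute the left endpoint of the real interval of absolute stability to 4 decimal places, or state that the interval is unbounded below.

Test eqn y'=λy, z=hλ:
  y_{n+1} = y_n + z·[5/6·y_n + 1/6·y_{n+1}] ⇒ (1 − 1/6z)y_{n+1} = (1 + 5/6z)y_n
  so R(z) = (1 + 5/6z)/(1 − 1/6z).

Need |R(x)|<1, x<0.
x=-0.35: |R|=0.6693
R=−1: 1+5/6x = −1+1/6x ⇒ -2/3x=2 ⇒ x=2/(-2/3)=-3.0000
Confirm numerically:
  x=-1.999: |R|=0.49944 <1
  x=-1.448: |R|=0.16649 <1
  x=-1.400: |R|=0.13514 <1
  x=-3.287: |R|=1.12361 >1
  x=-3.148: |R|=1.06471 >1
  x=-3.063: |R|=1.02781 >1
So |R|<1 on (-3.0000, 0).

left endpoint -3.0000.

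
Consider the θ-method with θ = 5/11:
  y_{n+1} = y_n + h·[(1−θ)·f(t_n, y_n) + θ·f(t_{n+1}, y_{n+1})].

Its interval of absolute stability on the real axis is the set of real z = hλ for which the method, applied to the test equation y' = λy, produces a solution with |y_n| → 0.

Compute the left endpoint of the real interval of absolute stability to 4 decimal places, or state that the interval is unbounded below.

Set f=λy, z=hλ:
  y_{n+1} = y_n + z·[6/11·y_n + 5/11·y_{n+1}] ⇒ (1 − 5/11z)y_{n+1} = (1 + 6/11z)y_n
  ⇒ R(z) = (1 + 6/11z)/(1 − 5/11z).

Find x<0 with |R(x)|<1.
x=-1.33: |R|=0.1711
R=−1: 1+6/11x = −1+5/11x ⇒ -1/11x=2 ⇒ x=2/(-1/11)=-22.0000
Confirm numerically:
  x=-18.779: |R|=0.96929 <1
  x=-18.015: |R|=0.96057 <1
  x=-9.733: |R|=0.79440 <1
  x=-22.502: |R|=1.00406 >1
  x=-22.426: |R|=1.00346 >1
  x=-22.275: |R|=1.00225 >1
Stable set (-22.0000, 0).

left endpoint -22.0000.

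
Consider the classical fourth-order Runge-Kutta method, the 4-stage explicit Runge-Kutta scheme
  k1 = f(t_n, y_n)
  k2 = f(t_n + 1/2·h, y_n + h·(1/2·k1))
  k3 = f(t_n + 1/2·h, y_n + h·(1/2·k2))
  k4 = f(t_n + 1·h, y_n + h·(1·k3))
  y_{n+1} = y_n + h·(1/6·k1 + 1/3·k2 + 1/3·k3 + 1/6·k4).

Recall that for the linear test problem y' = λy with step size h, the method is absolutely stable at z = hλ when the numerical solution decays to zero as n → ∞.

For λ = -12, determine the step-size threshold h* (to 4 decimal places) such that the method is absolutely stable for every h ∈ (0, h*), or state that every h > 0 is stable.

Set f=λy, z=hλ:
  order 4, 4-stage ⇒ R(z)=1+z+z^2/2+z^3/6+z^4/24
  (e.g. R(-0.7)=0.49784, |R|=0.49784)

Find x<0 with |R(x)|<1.
x=-0.7: |R|=0.4978
|R(-2.59)|=0.7433 |R(-1.84)|=0.2921 |R(-1.53)|=0.2718
Bisect:
  x_lo=-3.5289 |R|=2.8350  x_hi=-0.3925 |R|=0.6754
  mid=-1.96070 |R|=0.32099 →hi
  mid=-2.74479 |R|=0.94063 →hi
  mid=-3.13684 |R|=1.67295 →lo
  mid=-2.94081 |R|=1.26094 →lo
  mid=-2.84280 |R|=1.09022 →lo
  mid=-2.79380 |R|=1.01290 →lo
  mid=-2.76929 |R|=0.97614 →hi
  mid=-2.78154 |R|=0.99436 →hi
  ...
  [-2.78537,-2.78518] ⇒ x*=-2.7853
Interval (-2.7853, 0).

(-2.7853,0); λ=-12 ⇒ h* = 0.2321.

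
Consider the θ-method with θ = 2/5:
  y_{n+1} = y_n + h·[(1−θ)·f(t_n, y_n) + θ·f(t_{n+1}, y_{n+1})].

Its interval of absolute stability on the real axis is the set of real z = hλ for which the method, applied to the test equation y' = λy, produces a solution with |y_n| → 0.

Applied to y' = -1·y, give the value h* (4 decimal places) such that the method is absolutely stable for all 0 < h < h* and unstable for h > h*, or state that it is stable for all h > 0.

On y'=λy, z=hλ:
  y_{n+1} = y_n + z·[3/5·y_n + 2/5·y_{n+1}] ⇒ (1 − 2/5z)y_{n+1} = (1 + 3/5z)y_n
  so R(z) = (1 + 3/5z)/(1 − 2/5z).

Find x<0 with |R(x)|<1.
x=-0.31: |R|=0.7242
R=−1: 1+3/5x = −1+2/5x ⇒ -1/5x=2 ⇒ x=2/(-1/5)=-10.0000
Confirm numerically:
  x=-8.697: |R|=0.94181 <1
  x=-4.326: |R|=0.58438 <1
  x=-4.291: |R|=0.57966 <1
  x=-10.580: |R|=1.02217 >1
  x=-10.567: |R|=1.02170 >1
Stable set (-10.0000, 0).

(-10.0000,0); λ=-1 ⇒ h* = (10)/1 = 10.0000.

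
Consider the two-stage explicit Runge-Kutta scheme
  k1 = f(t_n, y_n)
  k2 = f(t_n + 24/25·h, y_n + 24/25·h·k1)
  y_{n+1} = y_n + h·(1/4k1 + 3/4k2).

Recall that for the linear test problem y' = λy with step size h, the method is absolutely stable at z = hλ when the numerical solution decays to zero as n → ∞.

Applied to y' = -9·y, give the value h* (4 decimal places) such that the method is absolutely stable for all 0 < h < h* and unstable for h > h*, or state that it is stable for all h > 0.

(-1.3889,0); λ=-9 ⇒ h* = (25/18)/9 = 0.1543.

Test eqn y'=λy, z=hλ:
  k1=λy_n ⇒ h·k1=z·y_n;  k2=λ(1+24/25z)y_n ⇒ h·k2=z(1+24/25z)y_n
  y_{n+1}/y_n = 1 + 1/4z + 3/4z(1+24/25z) = 1 + z + 18/25z²
  ⇒ R(z) = 1 + z + 18/25z².

Boundary: |R(x)|=1, x<0.
x=-0.83: |R|=0.6660
R=1: x+18/25x²=0 ⇒ x=−25/18=-1.3889; min R=1−1/(4·18/25)=0.6528>−1
Confirm numerically:
  x=-1.095: |R|=0.76830 <1
  x=-1.035: |R|=0.73628 <1
  x=-0.983: |R|=0.71273 <1
  x=-0.851: |R|=0.67042 <1
  x=-1.763: |R|=1.47488 >1
  x=-1.629: |R|=1.28162 >1
  x=-1.551: |R|=1.18103 >1
So |R|<1 on (-1.3889, 0).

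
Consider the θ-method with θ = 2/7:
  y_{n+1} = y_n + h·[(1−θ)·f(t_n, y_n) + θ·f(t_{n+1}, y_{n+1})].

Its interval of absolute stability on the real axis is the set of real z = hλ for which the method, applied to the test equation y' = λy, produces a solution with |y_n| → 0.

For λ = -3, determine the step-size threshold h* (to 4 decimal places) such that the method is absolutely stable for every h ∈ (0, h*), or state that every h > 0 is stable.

(-4.6667,0); λ=-3 ⇒ h* = (14/3)/3 = 1.5556.

On y'=λy, z=hλ:
  y_{n+1} = y_n + z·[5/7·y_n + 2/7·y_{n+1}] ⇒ (1 − 2/7z)y_{n+1} = (1 + 5/7z)y_n
  R(z) = (1 + 5/7z)/(1 − 2/7z).

Solve |R(x)|<1 on ℝ⁻.
x=-0.38: |R|=0.6572
R=−1: 1+5/7x = −1+2/7x ⇒ -3/7x=2 ⇒ x=2/(-3/7)=-4.6667
Confirm numerically:
  x=-4.151: |R|=0.89890 <1
  x=-2.959: |R|=0.60342 <1
  x=-2.854: |R|=0.57208 <1
  x=-2.530: |R|=0.46849 <1
  x=-5.173: |R|=1.08757 >1
  x=-5.080: |R|=1.07226 >1
Stable set (-4.6667, 0).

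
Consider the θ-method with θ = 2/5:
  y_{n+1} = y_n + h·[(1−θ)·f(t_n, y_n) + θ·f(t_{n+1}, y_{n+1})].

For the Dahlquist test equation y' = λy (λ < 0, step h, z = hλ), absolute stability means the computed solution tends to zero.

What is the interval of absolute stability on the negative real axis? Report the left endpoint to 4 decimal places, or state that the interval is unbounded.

z∈(-10.0000,0).

On y'=λy, z=hλ:
  y_{n+1} = y_n + z·[3/5·y_n + 2/5·y_{n+1}] ⇒ (1 − 2/5z)y_{n+1} = (1 + 3/5z)y_n
  R(z) = (1 + 3/5z)/(1 − 2/5z).

Need |R(x)|<1, x<0.
x=-0.64: |R|=0.4904
R=−1: 1+3/5x = −1+2/5x ⇒ -1/5x=2 ⇒ x=2/(-1/5)=-10.0000
Confirm numerically:
  x=-9.815: |R|=0.99249 <1
  x=-6.535: |R|=0.80825 <1
  x=-5.218: |R|=0.69020 <1
  x=-4.689: |R|=0.63062 <1
  x=-10.328: |R|=1.01278 >1
  x=-10.298: |R|=1.01164 >1
  x=-10.165: |R|=1.00651 >1
So |R|<1 on (-10.0000, 0).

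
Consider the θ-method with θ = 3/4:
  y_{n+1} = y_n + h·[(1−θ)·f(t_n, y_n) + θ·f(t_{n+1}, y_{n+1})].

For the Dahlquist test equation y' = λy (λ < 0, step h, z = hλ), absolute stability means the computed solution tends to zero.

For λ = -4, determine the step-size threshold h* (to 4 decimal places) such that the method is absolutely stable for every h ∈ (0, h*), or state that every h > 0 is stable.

With y'=λy (z=hλ):
  y_{n+1} = y_n + z·[1/4·y_n + 3/4·y_{n+1}] ⇒ (1 − 3/4z)y_{n+1} = (1 + 1/4z)y_n
  Hence R(z) = (1 + 1/4z)/(1 − 3/4z).

Find x<0 with |R(x)|<1.
x=-1.36: |R|=0.3267
x=-2: |R|=0.2000
x=-10: |R|=0.1765
x=-100: |R|=0.3158
θ=3/4≥1/2 ⇒ |1+1/4x|<|1−3/4x| ∀x<0 ⇒ stable on all of ℝ⁻.

(−∞, 0) — no finite endpoint. Any h>0 works for λ=-4.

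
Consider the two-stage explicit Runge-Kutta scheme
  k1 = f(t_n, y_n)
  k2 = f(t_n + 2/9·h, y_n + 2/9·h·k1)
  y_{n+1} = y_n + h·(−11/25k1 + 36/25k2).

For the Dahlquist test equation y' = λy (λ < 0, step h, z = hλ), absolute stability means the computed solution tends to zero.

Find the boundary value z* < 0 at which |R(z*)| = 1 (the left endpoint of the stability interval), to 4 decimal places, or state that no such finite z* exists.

left endpoint -3.1250.

Test eqn y'=λy, z=hλ:
  k1=λy_n ⇒ h·k1=z·y_n;  k2=λ(1+2/9z)y_n ⇒ h·k2=z(1+2/9z)y_n
  y_{n+1}/y_n = 1 − 11/25z + 36/25z(1+2/9z) = 1 + z + 8/25z²
  ⇒ R(z) = 1 + z + 8/25z².

Boundary: |R(x)|=1, x<0.
x=-0.43: |R|=0.6292
R=1: x+8/25x²=0 ⇒ x=−25/8=-3.1250; min R=1−1/(4·8/25)=0.2188>−1
Confirm numerically:
  x=-3.074: |R|=0.94983 <1
  x=-2.950: |R|=0.83480 <1
  x=-2.336: |R|=0.41021 <1
  x=-3.656: |R|=1.62123 >1
  x=-3.644: |R|=1.60520 >1
Stable set (-3.1250, 0).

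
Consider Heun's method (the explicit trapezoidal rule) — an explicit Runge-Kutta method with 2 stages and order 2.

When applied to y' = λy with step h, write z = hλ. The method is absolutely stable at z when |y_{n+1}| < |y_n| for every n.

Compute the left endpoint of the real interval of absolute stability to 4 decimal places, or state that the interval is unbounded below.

With y'=λy (z=hλ):
  order 2, 2-stage ⇒ R(z)=1+z+z^2/2
  (e.g. R(-1.28)=0.53920, |R|=0.53920)

Boundary: |R(x)|=1, x<0.
x=-1.28: |R|=0.5392
|R(-1.37)|=0.5685 |R(-0.93)|=0.5025 |R(-0.85)|=0.5112
Bisect:
  x_lo=-2.3212 |R|=1.3728  x_hi=-0.2040 |R|=0.8168
  mid=-1.26265 |R|=0.53449 →hi
  mid=-1.79195 |R|=0.81359 →hi
  mid=-2.05660 |R|=1.05820 →lo
  mid=-1.92427 |R|=0.92714 →hi
  mid=-1.99043 |R|=0.99048 →hi
  mid=-2.02351 |R|=1.02379 →lo
  mid=-2.00697 |R|=1.00700 →lo
  mid=-1.99870 |R|=0.99870 →hi
  ...
  [-2.00013,-2.00000] ⇒ x*=-2.0000
Interval (-2.0000, 0).

left endpoint -2.0000.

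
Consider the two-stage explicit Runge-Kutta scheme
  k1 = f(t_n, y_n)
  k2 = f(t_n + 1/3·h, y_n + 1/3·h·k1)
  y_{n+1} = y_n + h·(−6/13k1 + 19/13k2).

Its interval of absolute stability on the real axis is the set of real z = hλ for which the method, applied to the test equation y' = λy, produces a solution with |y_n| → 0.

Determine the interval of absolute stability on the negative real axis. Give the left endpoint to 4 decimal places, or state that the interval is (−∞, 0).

z∈(-2.0526,0).

With y'=λy (z=hλ):
  k1=λy_n ⇒ h·k1=z·y_n;  k2=λ(1+1/3z)y_n ⇒ h·k2=z(1+1/3z)y_n
  y_{n+1}/y_n = 1 − 6/13z + 19/13z(1+1/3z) = 1 + z + 19/39z²
  so R(z) = 1 + z + 19/39z².

Solve |R(x)|<1 on ℝ⁻.
x=-1.22: |R|=0.5051
R=1: x+19/39x²=0 ⇒ x=−39/19=-2.0526; min R=1−1/(4·19/39)=0.4868>−1
Confirm numerically:
  x=-1.893: |R|=0.85278 <1
  x=-1.659: |R|=0.68185 <1
  x=-1.158: |R|=0.49529 <1
  x=-1.005: |R|=0.48706 <1
  x=-2.464: |R|=1.49381 >1
  x=-2.250: |R|=1.21635 >1
  x=-2.078: |R|=1.02568 >1
Interval (-2.0526, 0).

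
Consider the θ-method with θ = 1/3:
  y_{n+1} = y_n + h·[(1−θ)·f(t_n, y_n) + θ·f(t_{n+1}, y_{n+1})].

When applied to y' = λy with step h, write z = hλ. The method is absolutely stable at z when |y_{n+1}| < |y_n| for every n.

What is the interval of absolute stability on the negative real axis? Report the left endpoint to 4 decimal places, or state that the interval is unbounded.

z∈(-6.0000,0).

On y'=λy, z=hλ:
  y_{n+1} = y_n + z·[2/3·y_n + 1/3·y_{n+1}] ⇒ (1 − 1/3z)y_{n+1} = (1 + 2/3z)y_n
  R(z) = (1 + 2/3z)/(1 − 1/3z).

Need |R(x)|<1, x<0.
x=-0.54: |R|=0.5424
R=−1: 1+2/3x = −1+1/3x ⇒ -1/3x=2 ⇒ x=2/(-1/3)=-6.0000
Confirm numerically:
  x=-5.324: |R|=0.91879 <1
  x=-4.257: |R|=0.75982 <1
  x=-3.925: |R|=0.70036 <1
  x=-2.543: |R|=0.37633 <1
  x=-6.401: |R|=1.04266 >1
  x=-6.354: |R|=1.03784 >1
  x=-6.051: |R|=1.00563 >1
Stable set (-6.0000, 0).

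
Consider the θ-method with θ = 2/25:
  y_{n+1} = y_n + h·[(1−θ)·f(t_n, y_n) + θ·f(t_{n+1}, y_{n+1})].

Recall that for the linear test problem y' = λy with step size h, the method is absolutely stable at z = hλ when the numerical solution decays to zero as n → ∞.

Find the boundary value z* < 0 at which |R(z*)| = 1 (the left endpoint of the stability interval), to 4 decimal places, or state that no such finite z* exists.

On y'=λy, z=hλ:
  y_{n+1} = y_n + z·[23/25·y_n + 2/25·y_{n+1}] ⇒ (1 − 2/25z)y_{n+1} = (1 + 23/25z)y_n
  so R(z) = (1 + 23/25z)/(1 − 2/25z).

Need |R(x)|<1, x<0.
x=-0.61: |R|=0.4184
R=−1: 1+23/25x = −1+2/25x ⇒ -21/25x=2 ⇒ x=2/(-21/25)=-2.3810
Confirm numerically:
  x=-2.005: |R|=0.72785 <1
  x=-1.918: |R|=0.66285 <1
  x=-1.788: |R|=0.56425 <1
  x=-2.745: |R|=1.25074 >1
  x=-2.744: |R|=1.25007 >1
  x=-2.610: |R|=1.15917 >1
Interval (-2.3810, 0).

left endpoint -2.3810.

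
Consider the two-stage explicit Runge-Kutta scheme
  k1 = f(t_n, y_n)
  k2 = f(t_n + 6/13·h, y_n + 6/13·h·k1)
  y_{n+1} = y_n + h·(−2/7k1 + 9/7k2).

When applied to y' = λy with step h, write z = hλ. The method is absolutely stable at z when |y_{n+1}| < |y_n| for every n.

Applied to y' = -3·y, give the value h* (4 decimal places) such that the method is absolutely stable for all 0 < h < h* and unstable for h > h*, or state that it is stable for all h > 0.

With y'=λy (z=hλ):
  k1=λy_n ⇒ h·k1=z·y_n;  k2=λ(1+6/13z)y_n ⇒ h·k2=z(1+6/13z)y_n
  y_{n+1}/y_n = 1 − 2/7z + 9/7z(1+6/13z) = 1 + z + 54/91z²
  Hence R(z) = 1 + z + 54/91z².

Solve |R(x)|<1 on ℝ⁻.
x=-1.2: |R|=0.6545
R=1: x+54/91x²=0 ⇒ x=−91/54=-1.6852; min R=1−1/(4·54/91)=0.5787>−1
Confirm numerically:
  x=-1.526: |R|=0.85585 <1
  x=-1.230: |R|=0.66776 <1
  x=-1.011: |R|=0.59553 <1
  x=-0.701: |R|=0.59060 <1
  x=-2.211: |R|=1.68988 >1
  x=-1.705: |R|=1.02005 >1
Stable set (-1.6852, 0).

(-1.6852,0); λ=-3 ⇒ h* = (91/54)/3 = 0.5617.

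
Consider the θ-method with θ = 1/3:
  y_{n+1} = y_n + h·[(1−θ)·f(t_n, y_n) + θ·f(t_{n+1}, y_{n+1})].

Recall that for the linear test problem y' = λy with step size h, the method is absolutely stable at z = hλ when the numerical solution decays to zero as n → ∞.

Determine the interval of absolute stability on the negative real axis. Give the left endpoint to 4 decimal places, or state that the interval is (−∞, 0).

(-6.0000, 0).

Test eqn y'=λy, z=hλ:
  y_{n+1} = y_n + z·[2/3·y_n + 1/3·y_{n+1}] ⇒ (1 − 1/3z)y_{n+1} = (1 + 2/3z)y_n
  so R(z) = (1 + 2/3z)/(1 − 1/3z).

Boundary: |R(x)|=1, x<0.
x=-1.41: |R|=0.0408
R=−1: 1+2/3x = −1+1/3x ⇒ -1/3x=2 ⇒ x=2/(-1/3)=-6.0000
Confirm numerically:
  x=-4.715: |R|=0.83344 <1
  x=-3.964: |R|=0.70764 <1
  x=-2.603: |R|=0.39372 <1
  x=-6.507: |R|=1.05333 >1
  x=-6.408: |R|=1.04337 >1
Interval (-6.0000, 0).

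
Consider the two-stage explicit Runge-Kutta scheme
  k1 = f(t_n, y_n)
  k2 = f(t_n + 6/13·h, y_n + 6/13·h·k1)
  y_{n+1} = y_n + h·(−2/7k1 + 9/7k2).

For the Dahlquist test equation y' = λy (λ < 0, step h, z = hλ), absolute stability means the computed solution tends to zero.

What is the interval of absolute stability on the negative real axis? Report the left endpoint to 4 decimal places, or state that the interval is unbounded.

(-1.6852, 0).

With y'=λy (z=hλ):
  k1=λy_n ⇒ h·k1=z·y_n;  k2=λ(1+6/13z)y_n ⇒ h·k2=z(1+6/13z)y_n
  y_{n+1}/y_n = 1 − 2/7z + 9/7z(1+6/13z) = 1 + z + 54/91z²
  Hence R(z) = 1 + z + 54/91z².

Find x<0 with |R(x)|<1.
x=-1.29: |R|=0.6975
R=1: x+54/91x²=0 ⇒ x=−91/54=-1.6852; min R=1−1/(4·54/91)=0.5787>−1
Confirm numerically:
  x=-1.210: |R|=0.65881 <1
  x=-0.865: |R|=0.57900 <1
  x=-0.808: |R|=0.57941 <1
  x=-2.244: |R|=1.74412 >1
  x=-2.155: |R|=1.60080 >1
So |R|<1 on (-1.6852, 0).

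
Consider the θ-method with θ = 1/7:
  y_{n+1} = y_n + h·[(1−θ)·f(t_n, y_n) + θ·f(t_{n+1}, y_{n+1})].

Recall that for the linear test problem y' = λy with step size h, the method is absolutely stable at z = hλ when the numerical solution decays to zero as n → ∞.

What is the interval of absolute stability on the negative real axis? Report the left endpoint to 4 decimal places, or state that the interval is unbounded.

With y'=λy (z=hλ):
  y_{n+1} = y_n + z·[6/7·y_n + 1/7·y_{n+1}] ⇒ (1 − 1/7z)y_{n+1} = (1 + 6/7z)y_n
  ⇒ R(z) = (1 + 6/7z)/(1 − 1/7z).

Boundary: |R(x)|=1, x<0.
x=-0.92: |R|=0.1869
R=−1: 1+6/7x = −1+1/7x ⇒ -5/7x=2 ⇒ x=2/(-5/7)=-2.8000
Confirm numerically:
  x=-2.141: |R|=0.63954 <1
  x=-1.751: |R|=0.40064 <1
  x=-1.614: |R|=0.31159 <1
  x=-1.552: |R|=0.27035 <1
  x=-3.330: |R|=1.25653 >1
  x=-3.160: |R|=1.17717 >1
So |R|<1 on (-2.8000, 0).

z∈(-2.8000,0).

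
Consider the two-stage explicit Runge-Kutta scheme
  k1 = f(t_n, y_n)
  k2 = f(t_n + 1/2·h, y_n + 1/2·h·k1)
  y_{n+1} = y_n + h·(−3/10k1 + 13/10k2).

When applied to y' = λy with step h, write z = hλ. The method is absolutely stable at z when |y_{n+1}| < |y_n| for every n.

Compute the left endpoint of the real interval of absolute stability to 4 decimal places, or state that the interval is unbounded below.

left endpoint -1.5385.

With y'=λy (z=hλ):
  k1=λy_n ⇒ h·k1=z·y_n;  k2=λ(1+1/2z)y_n ⇒ h·k2=z(1+1/2z)y_n
  y_{n+1}/y_n = 1 − 3/10z + 13/10z(1+1/2z) = 1 + z + 13/20z²
  R(z) = 1 + z + 13/20z².

Solve |R(x)|<1 on ℝ⁻.
x=-1.44: |R|=0.9078
R=1: x+13/20x²=0 ⇒ x=−20/13=-1.5385; min R=1−1/(4·13/20)=0.6154>−1
Confirm numerically:
  x=-1.177: |R|=0.72346 <1
  x=-0.838: |R|=0.61846 <1
  x=-0.822: |R|=0.61719 <1
  x=-1.935: |R|=1.49875 >1
  x=-1.823: |R|=1.33716 >1
Stable set (-1.5385, 0).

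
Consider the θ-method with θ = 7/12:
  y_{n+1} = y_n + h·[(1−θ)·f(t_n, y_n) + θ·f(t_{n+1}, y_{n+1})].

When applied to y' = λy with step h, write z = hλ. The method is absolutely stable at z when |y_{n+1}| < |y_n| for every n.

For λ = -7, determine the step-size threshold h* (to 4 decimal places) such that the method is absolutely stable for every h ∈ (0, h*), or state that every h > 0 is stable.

unbounded; (−∞, 0). Any h>0 works for λ=-7.

With y'=λy (z=hλ):
  y_{n+1} = y_n + z·[5/12·y_n + 7/12·y_{n+1}] ⇒ (1 − 7/12z)y_{n+1} = (1 + 5/12z)y_n
  so R(z) = (1 + 5/12z)/(1 − 7/12z).

Solve |R(x)|<1 on ℝ⁻.
x=-1.19: |R|=0.2976
x=-2: |R|=0.0769
x=-10: |R|=0.4634
x=-100: |R|=0.6854
θ=7/12≥1/2 ⇒ |1+5/12x|<|1−7/12x| ∀x<0 ⇒ interval (−∞,0).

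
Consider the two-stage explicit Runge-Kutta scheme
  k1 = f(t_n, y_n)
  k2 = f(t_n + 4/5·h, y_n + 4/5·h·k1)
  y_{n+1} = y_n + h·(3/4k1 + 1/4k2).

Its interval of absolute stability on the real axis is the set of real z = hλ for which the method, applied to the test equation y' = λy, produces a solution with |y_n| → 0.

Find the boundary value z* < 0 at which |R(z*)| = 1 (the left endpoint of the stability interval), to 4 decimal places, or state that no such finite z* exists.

With y'=λy (z=hλ):
  k1=λy_n ⇒ h·k1=z·y_n;  k2=λ(1+4/5z)y_n ⇒ h·k2=z(1+4/5z)y_n
  y_{n+1}/y_n = 1 + 3/4z + 1/4z(1+4/5z) = 1 + z + 1/5z²
  so R(z) = 1 + z + 1/5z².

Solve |R(x)|<1 on ℝ⁻.
x=-1.28: |R|=0.0477
R=1: x+1/5x²=0 ⇒ x=−5=-5.0000; min R=1−1/(4·1/5)=-0.2500>−1
Confirm numerically:
  x=-3.323: |R|=0.11453 <1
  x=-3.072: |R|=0.18456 <1
  x=-2.593: |R|=0.24827 <1
  x=-5.317: |R|=1.33710 >1
  x=-5.242: |R|=1.25371 >1
  x=-5.241: |R|=1.25262 >1
So |R|<1 on (-5.0000, 0).

left endpoint -5.0000.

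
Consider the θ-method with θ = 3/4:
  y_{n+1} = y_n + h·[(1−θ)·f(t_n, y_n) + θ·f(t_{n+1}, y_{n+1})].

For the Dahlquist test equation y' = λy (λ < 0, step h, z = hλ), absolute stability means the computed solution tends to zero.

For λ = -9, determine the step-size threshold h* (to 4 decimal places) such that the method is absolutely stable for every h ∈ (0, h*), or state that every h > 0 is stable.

Test eqn y'=λy, z=hλ:
  y_{n+1} = y_n + z·[1/4·y_n + 3/4·y_{n+1}] ⇒ (1 − 3/4z)y_{n+1} = (1 + 1/4z)y_n
  ⇒ R(z) = (1 + 1/4z)/(1 − 3/4z).

Solve |R(x)|<1 on ℝ⁻.
x=-0.69: |R|=0.5453
x=-2: |R|=0.2000
x=-10: |R|=0.1765
x=-100: |R|=0.3158
θ=3/4≥1/2 ⇒ |1+1/4x|<|1−3/4x| ∀x<0 ⇒ unbounded interval.

unbounded; (−∞, 0). Any h>0 works for λ=-9.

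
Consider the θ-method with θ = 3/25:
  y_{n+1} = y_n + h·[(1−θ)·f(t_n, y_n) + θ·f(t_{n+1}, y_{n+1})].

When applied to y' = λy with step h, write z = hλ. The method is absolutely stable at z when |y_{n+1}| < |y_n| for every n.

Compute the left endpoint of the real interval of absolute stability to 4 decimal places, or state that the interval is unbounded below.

Test eqn y'=λy, z=hλ:
  y_{n+1} = y_n + z·[22/25·y_n + 3/25·y_{n+1}] ⇒ (1 − 3/25z)y_{n+1} = (1 + 22/25z)y_n
  R(z) = (1 + 22/25z)/(1 − 3/25z).

Find x<0 with |R(x)|<1.
x=-0.64: |R|=0.4056
R=−1: 1+22/25x = −1+3/25x ⇒ -19/25x=2 ⇒ x=2/(-19/25)=-2.6316
Confirm numerically:
  x=-2.325: |R|=0.81783 <1
  x=-1.929: |R|=0.56641 <1
  x=-1.680: |R|=0.39814 <1
  x=-1.481: |R|=0.25751 <1
  x=-3.201: |R|=1.31266 >1
  x=-2.982: |R|=1.19614 >1
  x=-2.956: |R|=1.18200 >1
Stable set (-2.6316, 0).

z* = -2.6316.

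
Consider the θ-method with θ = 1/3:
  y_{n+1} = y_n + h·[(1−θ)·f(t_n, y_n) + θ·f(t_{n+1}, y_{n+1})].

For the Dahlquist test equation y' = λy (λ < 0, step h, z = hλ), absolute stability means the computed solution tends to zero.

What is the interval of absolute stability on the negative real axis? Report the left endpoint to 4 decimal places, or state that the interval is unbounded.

z∈(-6.0000,0).

On y'=λy, z=hλ:
  y_{n+1} = y_n + z·[2/3·y_n + 1/3·y_{n+1}] ⇒ (1 − 1/3z)y_{n+1} = (1 + 2/3z)y_n
  ⇒ R(z) = (1 + 2/3z)/(1 − 1/3z).

Solve |R(x)|<1 on ℝ⁻.
x=-0.74: |R|=0.4064
R=−1: 1+2/3x = −1+1/3x ⇒ -1/3x=2 ⇒ x=2/(-1/3)=-6.0000
Confirm numerically:
  x=-4.494: |R|=0.79904 <1
  x=-3.127: |R|=0.53109 <1
  x=-2.794: |R|=0.44667 <1
  x=-6.519: |R|=1.05452 >1
  x=-6.402: |R|=1.04276 >1
  x=-6.375: |R|=1.04000 >1
Stable set (-6.0000, 0).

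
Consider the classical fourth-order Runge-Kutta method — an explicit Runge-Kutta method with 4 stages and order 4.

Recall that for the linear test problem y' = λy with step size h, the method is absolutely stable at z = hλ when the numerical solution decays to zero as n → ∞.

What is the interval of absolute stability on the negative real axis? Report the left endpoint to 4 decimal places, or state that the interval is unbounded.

z∈(-2.7853,0).

Test eqn y'=λy, z=hλ:
  order 4, 4-stage ⇒ R(z)=1+z+z^2/2+z^3/6+z^4/24
  (e.g. R(-0.51)=0.60076, |R|=0.60076)

Find x<0 with |R(x)|<1.
x=-0.51: |R|=0.6008
|R(-3.15)|=1.7043 |R(-2.71)|=0.8923 |R(-2.23)|=0.4386
Bisect:
  x_lo=-3.3309 |R|=2.1864  x_hi=-0.1895 |R|=0.8274
  mid=-1.76023 |R|=0.28000 →hi
  mid=-2.54558 |R|=0.69478 →hi
  mid=-2.93826 |R|=1.25621 →lo
  mid=-2.74192 |R|=0.93655 →hi
  mid=-2.84009 |R|=1.08581 →lo
  mid=-2.79101 |R|=1.00865 →lo
  mid=-2.76646 |R|=0.97198 →hi
  mid=-2.77873 |R|=0.99016 →hi
  mid=-2.78487 |R|=0.99936 →hi
  mid=-2.78794 |R|=1.00399 →lo
  ...
  [-2.78545,-2.78525] ⇒ x*=-2.7853
Stable set (-2.7853, 0).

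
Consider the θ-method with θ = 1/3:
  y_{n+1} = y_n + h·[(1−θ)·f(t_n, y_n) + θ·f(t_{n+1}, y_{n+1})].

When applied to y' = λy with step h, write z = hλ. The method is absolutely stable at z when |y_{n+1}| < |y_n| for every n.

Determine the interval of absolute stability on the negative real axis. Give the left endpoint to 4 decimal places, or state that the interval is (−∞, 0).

(-6.0000, 0).

With y'=λy (z=hλ):
  y_{n+1} = y_n + z·[2/3·y_n + 1/3·y_{n+1}] ⇒ (1 − 1/3z)y_{n+1} = (1 + 2/3z)y_n
  so R(z) = (1 + 2/3z)/(1 − 1/3z).

Boundary: |R(x)|=1, x<0.
x=-1.35: |R|=0.0690
R=−1: 1+2/3x = −1+1/3x ⇒ -1/3x=2 ⇒ x=2/(-1/3)=-6.0000
Confirm numerically:
  x=-5.784: |R|=0.97541 <1
  x=-4.740: |R|=0.83721 <1
  x=-3.987: |R|=0.71189 <1
  x=-2.727: |R|=0.42850 <1
  x=-6.525: |R|=1.05512 >1
  x=-6.335: |R|=1.03589 >1
So |R|<1 on (-6.0000, 0).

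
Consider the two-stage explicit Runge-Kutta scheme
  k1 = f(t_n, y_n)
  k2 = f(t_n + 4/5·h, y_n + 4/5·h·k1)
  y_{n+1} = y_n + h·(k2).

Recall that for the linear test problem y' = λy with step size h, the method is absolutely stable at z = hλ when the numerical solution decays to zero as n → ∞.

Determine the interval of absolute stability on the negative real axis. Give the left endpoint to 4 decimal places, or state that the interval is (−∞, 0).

Test eqn y'=λy, z=hλ:
  k1=λy_n ⇒ h·k1=z·y_n;  k2=λ(1+4/5z)y_n ⇒ h·k2=z(1+4/5z)y_n
  y_{n+1}/y_n = 1 + z(1+4/5z) = 1 + z + 4/5z²
  R(z) = 1 + z + 4/5z².

Boundary: |R(x)|=1, x<0.
x=-1.04: |R|=0.8253
R=1: x+4/5x²=0 ⇒ x=−5/4=-1.2500; min R=1−1/(4·4/5)=0.6875>−1
Confirm numerically:
  x=-0.876: |R|=0.73790 <1
  x=-0.855: |R|=0.72982 <1
  x=-0.710: |R|=0.69328 <1
  x=-1.821: |R|=1.83183 >1
  x=-1.515: |R|=1.32118 >1
  x=-1.486: |R|=1.28056 >1
So |R|<1 on (-1.2500, 0).

z∈(-1.2500,0).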